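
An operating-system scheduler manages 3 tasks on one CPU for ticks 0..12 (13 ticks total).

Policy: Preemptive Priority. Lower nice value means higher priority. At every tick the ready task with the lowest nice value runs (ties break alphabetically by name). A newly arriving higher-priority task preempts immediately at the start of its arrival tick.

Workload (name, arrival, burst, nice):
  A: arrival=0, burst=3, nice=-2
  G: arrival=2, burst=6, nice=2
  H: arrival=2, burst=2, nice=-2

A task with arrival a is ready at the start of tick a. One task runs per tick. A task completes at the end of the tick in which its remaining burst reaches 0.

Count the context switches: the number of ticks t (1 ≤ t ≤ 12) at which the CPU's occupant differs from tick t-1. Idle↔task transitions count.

context switches = 3

t=0: ready={A} → run A
t=1: ready={A} → run A
t=2: ready={A,G,H} → run A
t=3: ready={G,H} → run H
t=4: ready={G,H} → run H
t=5: ready={G} → run G
t=6: ready={G} → run G
t=7: ready={G} → run G
t=8: ready={G} → run G
t=9: ready={G} → run G
t=10: ready={G} → run G
t=11: (idle)
t=12: (idle)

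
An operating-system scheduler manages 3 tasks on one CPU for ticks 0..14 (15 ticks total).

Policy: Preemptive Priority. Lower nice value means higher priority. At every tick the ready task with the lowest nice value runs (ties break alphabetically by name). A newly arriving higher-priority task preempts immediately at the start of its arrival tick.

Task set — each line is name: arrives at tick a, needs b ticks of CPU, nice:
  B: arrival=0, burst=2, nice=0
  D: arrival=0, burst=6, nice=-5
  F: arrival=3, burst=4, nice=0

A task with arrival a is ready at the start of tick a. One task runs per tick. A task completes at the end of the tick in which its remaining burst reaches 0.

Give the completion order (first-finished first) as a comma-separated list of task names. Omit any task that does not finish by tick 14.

completion order = D, B, F

t=0: ready={B,D} → run D
t=1: ready={B,D} → run D
t=2: ready={B,D} → run D
t=3: ready={B,D,F} → run D
t=4: ready={B,D,F} → run D
t=5: ready={B,D,F} → run D
t=6: ready={B,F} → run B
t=7: ready={B,F} → run B
t=8: ready={F} → run F
t=9: ready={F} → run F
t=10: ready={F} → run F
t=11: ready={F} → run F
t=12: (idle)
t=13: (idle)
t=14: (idle)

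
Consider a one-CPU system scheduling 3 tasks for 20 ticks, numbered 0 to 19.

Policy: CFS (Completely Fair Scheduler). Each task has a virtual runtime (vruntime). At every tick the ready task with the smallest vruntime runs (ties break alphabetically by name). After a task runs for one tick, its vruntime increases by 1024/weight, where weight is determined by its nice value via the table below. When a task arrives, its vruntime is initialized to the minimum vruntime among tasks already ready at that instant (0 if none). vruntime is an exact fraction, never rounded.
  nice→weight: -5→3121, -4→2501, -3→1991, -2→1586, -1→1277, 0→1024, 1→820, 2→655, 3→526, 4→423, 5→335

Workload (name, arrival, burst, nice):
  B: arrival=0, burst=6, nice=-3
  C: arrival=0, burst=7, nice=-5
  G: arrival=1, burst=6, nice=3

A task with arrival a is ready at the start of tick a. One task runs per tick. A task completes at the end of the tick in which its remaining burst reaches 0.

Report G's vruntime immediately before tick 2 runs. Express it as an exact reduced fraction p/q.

t=0: vr[B=0 C=0] → run B
t=1: vr[B=1024/1991 C=0 G=0] → run C
t=2: vr[B=1024/1991 C=1024/3121 G=0] → run G
t=3: vr[B=1024/1991 C=1024/3121 G=512/263] → run C
t=4: vr[B=1024/1991 C=2048/3121 G=512/263] → run B
t=5: vr[B=2048/1991 C=2048/3121 G=512/263] → run C
t=6: vr[B=2048/1991 C=3072/3121 G=512/263] → run C
t=7: vr[B=2048/1991 C=4096/3121 G=512/263] → run B
t=8: vr[B=3072/1991 C=4096/3121 G=512/263] → run C
t=9: vr[B=3072/1991 C=5120/3121 G=512/263] → run B
t=10: vr[B=4096/1991 C=5120/3121 G=512/263] → run C
t=11: vr[B=4096/1991 C=6144/3121 G=512/263] → run G
t=12: vr[B=4096/1991 C=6144/3121 G=1024/263] → run C
t=13: vr[B=4096/1991 G=1024/263] → run B
t=14: vr[B=5120/1991 G=1024/263] → run B
t=15: vr[G=1024/263] → run G
t=16: vr[G=1536/263] → run G
t=17: vr[G=2048/263] → run G
t=18: vr[G=2560/263] → run G
t=19: (idle)

vruntime(G, start of tick 2) = 0/1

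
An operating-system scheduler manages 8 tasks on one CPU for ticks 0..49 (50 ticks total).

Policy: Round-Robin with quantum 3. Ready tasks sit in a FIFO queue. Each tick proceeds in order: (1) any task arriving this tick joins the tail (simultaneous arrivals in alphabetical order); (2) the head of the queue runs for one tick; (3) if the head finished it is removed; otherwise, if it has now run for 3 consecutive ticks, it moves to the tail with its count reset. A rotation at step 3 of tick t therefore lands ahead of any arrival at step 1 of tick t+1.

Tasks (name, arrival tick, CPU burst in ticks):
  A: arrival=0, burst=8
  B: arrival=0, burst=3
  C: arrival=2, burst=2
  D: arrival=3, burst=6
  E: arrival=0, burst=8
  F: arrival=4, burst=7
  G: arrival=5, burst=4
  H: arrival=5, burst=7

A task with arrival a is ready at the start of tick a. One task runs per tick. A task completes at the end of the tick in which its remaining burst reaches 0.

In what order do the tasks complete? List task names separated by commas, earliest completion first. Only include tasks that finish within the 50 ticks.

completion order = B, C, A, D, G, E, F, H

t=0: queue=[A,B,E] q_used=0 → run A
t=1: queue=[A,B,E] q_used=1 → run A
t=2: queue=[A,B,E,C] q_used=2 → run A
t=3: queue=[B,E,C,A,D] q_used=0 → run B
t=4: queue=[B,E,C,A,D,F] q_used=1 → run B
t=5: queue=[B,E,C,A,D,F,G,H] q_used=2 → run B
t=6: queue=[E,C,A,D,F,G,H] q_used=0 → run E
t=7: queue=[E,C,A,D,F,G,H] q_used=1 → run E
t=8: queue=[E,C,A,D,F,G,H] q_used=2 → run E
t=9: queue=[C,A,D,F,G,H,E] q_used=0 → run C
t=10: queue=[C,A,D,F,G,H,E] q_used=1 → run C
t=11: queue=[A,D,F,G,H,E] q_used=0 → run A
t=12: queue=[A,D,F,G,H,E] q_used=1 → run A
t=13: queue=[A,D,F,G,H,E] q_used=2 → run A
t=14: queue=[D,F,G,H,E,A] q_used=0 → run D
t=15: queue=[D,F,G,H,E,A] q_used=1 → run D
t=16: queue=[D,F,G,H,E,A] q_used=2 → run D
t=17: queue=[F,G,H,E,A,D] q_used=0 → run F
t=18: queue=[F,G,H,E,A,D] q_used=1 → run F
t=19: queue=[F,G,H,E,A,D] q_used=2 → run F
t=20: queue=[G,H,E,A,D,F] q_used=0 → run G
t=21: queue=[G,H,E,A,D,F] q_used=1 → run G
t=22: queue=[G,H,E,A,D,F] q_used=2 → run G
t=23: queue=[H,E,A,D,F,G] q_used=0 → run H
t=24: queue=[H,E,A,D,F,G] q_used=1 → run H
t=25: queue=[H,E,A,D,F,G] q_used=2 → run H
t=26: queue=[E,A,D,F,G,H] q_used=0 → run E
t=27: queue=[E,A,D,F,G,H] q_used=1 → run E
t=28: queue=[E,A,D,F,G,H] q_used=2 → run E
t=29: queue=[A,D,F,G,H,E] q_used=0 → run A
t=30: queue=[A,D,F,G,H,E] q_used=1 → run A
t=31: queue=[D,F,G,H,E] q_used=0 → run D
t=32: queue=[D,F,G,H,E] q_used=1 → run D
t=33: queue=[D,F,G,H,E] q_used=2 → run D
t=34: queue=[F,G,H,E] q_used=0 → run F
t=35: queue=[F,G,H,E] q_used=1 → run F
t=36: queue=[F,G,H,E] q_used=2 → run F
t=37: queue=[G,H,E,F] q_used=0 → run G
t=38: queue=[H,E,F] q_used=0 → run H
t=39: queue=[H,E,F] q_used=1 → run H
t=40: queue=[H,E,F] q_used=2 → run H
t=41: queue=[E,F,H] q_used=0 → run E
t=42: queue=[E,F,H] q_used=1 → run E
t=43: queue=[F,H] q_used=0 → run F
t=44: queue=[H] q_used=0 → run H
t=45: (idle)
t=46: (idle)
t=47: (idle)
t=48: (idle)
t=49: (idle)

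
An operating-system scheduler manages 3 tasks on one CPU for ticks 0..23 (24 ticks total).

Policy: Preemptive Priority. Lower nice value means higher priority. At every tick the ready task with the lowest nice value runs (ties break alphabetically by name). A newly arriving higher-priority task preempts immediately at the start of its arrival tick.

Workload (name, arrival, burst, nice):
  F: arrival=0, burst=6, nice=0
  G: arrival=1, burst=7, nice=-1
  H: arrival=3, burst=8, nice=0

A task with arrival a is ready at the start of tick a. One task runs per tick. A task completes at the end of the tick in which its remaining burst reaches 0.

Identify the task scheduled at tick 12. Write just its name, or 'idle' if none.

running at tick 12 = F

t=0: ready={F} → run F
t=1: ready={F,G} → run G
t=2: ready={F,G} → run G
t=3: ready={F,G,H} → run G
t=4: ready={F,G,H} → run G
t=5: ready={F,G,H} → run G
t=6: ready={F,G,H} → run G
t=7: ready={F,G,H} → run G
t=8: ready={F,H} → run F
t=9: ready={F,H} → run F
t=10: ready={F,H} → run F
t=11: ready={F,H} → run F
t=12: ready={F,H} → run F
t=13: ready={H} → run H
t=14: ready={H} → run H
t=15: ready={H} → run H
t=16: ready={H} → run H
t=17: ready={H} → run H
t=18: ready={H} → run H
t=19: ready={H} → run H
t=20: ready={H} → run H
t=21: (idle)
t=22: (idle)
t=23: (idle)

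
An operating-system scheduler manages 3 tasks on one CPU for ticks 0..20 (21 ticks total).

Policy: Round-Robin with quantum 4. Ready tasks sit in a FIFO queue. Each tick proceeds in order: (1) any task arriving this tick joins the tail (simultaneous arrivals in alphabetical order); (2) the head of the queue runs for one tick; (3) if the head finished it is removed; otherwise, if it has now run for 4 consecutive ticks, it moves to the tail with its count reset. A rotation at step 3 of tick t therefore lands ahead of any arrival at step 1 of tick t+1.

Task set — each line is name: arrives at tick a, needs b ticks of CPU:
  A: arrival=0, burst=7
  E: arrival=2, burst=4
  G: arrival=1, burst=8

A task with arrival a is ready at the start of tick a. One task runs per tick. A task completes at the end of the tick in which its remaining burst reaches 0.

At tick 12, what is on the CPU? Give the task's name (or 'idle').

t=0: queue=[A] q_used=0 → run A
t=1: queue=[A,G] q_used=1 → run A
t=2: queue=[A,G,E] q_used=2 → run A
t=3: queue=[A,G,E] q_used=3 → run A
t=4: queue=[G,E,A] q_used=0 → run G
t=5: queue=[G,E,A] q_used=1 → run G
t=6: queue=[G,E,A] q_used=2 → run G
t=7: queue=[G,E,A] q_used=3 → run G
t=8: queue=[E,A,G] q_used=0 → run E
t=9: queue=[E,A,G] q_used=1 → run E
t=10: queue=[E,A,G] q_used=2 → run E
t=11: queue=[E,A,G] q_used=3 → run E
t=12: queue=[A,G] q_used=0 → run A
t=13: queue=[A,G] q_used=1 → run A
t=14: queue=[A,G] q_used=2 → run A
t=15: queue=[G] q_used=0 → run G
t=16: queue=[G] q_used=1 → run G
t=17: queue=[G] q_used=2 → run G
t=18: queue=[G] q_used=3 → run G
t=19: (idle)
t=20: (idle)

running at tick 12 = A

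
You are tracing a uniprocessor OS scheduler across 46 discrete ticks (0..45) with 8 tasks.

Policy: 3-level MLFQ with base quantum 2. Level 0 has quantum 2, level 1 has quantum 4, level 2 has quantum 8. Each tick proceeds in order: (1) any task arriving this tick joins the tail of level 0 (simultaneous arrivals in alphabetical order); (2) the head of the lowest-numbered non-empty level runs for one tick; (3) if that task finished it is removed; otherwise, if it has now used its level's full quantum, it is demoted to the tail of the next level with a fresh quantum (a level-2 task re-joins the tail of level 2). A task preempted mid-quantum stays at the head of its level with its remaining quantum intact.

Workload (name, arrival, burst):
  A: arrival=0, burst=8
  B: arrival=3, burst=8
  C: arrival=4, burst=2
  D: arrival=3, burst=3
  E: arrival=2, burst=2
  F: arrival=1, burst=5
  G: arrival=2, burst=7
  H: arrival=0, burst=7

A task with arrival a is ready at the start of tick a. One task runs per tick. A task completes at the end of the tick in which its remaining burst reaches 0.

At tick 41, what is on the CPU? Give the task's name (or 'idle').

running at tick 41 = B

t=0: L0/L1/L2 = AH/-/- → run A
t=1: L0/L1/L2 = AHF/-/- → run A
t=2: L0/L1/L2 = HFEG/A/- → run H
t=3: L0/L1/L2 = HFEGBD/A/- → run H
t=4: L0/L1/L2 = FEGBDC/AH/- → run F
t=5: L0/L1/L2 = FEGBDC/AH/- → run F
t=6: L0/L1/L2 = EGBDC/AHF/- → run E
t=7: L0/L1/L2 = EGBDC/AHF/- → run E
t=8: L0/L1/L2 = GBDC/AHF/- → run G
t=9: L0/L1/L2 = GBDC/AHF/- → run G
t=10: L0/L1/L2 = BDC/AHFG/- → run B
t=11: L0/L1/L2 = BDC/AHFG/- → run B
t=12: L0/L1/L2 = DC/AHFGB/- → run D
t=13: L0/L1/L2 = DC/AHFGB/- → run D
t=14: L0/L1/L2 = C/AHFGBD/- → run C
t=15: L0/L1/L2 = C/AHFGBD/- → run C
t=16: L0/L1/L2 = -/AHFGBD/- → run A
t=17: L0/L1/L2 = -/AHFGBD/- → run A
t=18: L0/L1/L2 = -/AHFGBD/- → run A
t=19: L0/L1/L2 = -/AHFGBD/- → run A
t=20: L0/L1/L2 = -/HFGBD/A → run H
t=21: L0/L1/L2 = -/HFGBD/A → run H
t=22: L0/L1/L2 = -/HFGBD/A → run H
t=23: L0/L1/L2 = -/HFGBD/A → run H
t=24: L0/L1/L2 = -/FGBD/AH → run F
t=25: L0/L1/L2 = -/FGBD/AH → run F
t=26: L0/L1/L2 = -/FGBD/AH → run F
t=27: L0/L1/L2 = -/GBD/AH → run G
t=28: L0/L1/L2 = -/GBD/AH → run G
t=29: L0/L1/L2 = -/GBD/AH → run G
t=30: L0/L1/L2 = -/GBD/AH → run G
t=31: L0/L1/L2 = -/BD/AHG → run B
t=32: L0/L1/L2 = -/BD/AHG → run B
t=33: L0/L1/L2 = -/BD/AHG → run B
t=34: L0/L1/L2 = -/BD/AHG → run B
t=35: L0/L1/L2 = -/D/AHGB → run D
t=36: L0/L1/L2 = -/-/AHGB → run A
t=37: L0/L1/L2 = -/-/AHGB → run A
t=38: L0/L1/L2 = -/-/HGB → run H
t=39: L0/L1/L2 = -/-/GB → run G
t=40: L0/L1/L2 = -/-/B → run B
t=41: L0/L1/L2 = -/-/B → run B
t=42: (idle)
t=43: (idle)
t=44: (idle)
t=45: (idle)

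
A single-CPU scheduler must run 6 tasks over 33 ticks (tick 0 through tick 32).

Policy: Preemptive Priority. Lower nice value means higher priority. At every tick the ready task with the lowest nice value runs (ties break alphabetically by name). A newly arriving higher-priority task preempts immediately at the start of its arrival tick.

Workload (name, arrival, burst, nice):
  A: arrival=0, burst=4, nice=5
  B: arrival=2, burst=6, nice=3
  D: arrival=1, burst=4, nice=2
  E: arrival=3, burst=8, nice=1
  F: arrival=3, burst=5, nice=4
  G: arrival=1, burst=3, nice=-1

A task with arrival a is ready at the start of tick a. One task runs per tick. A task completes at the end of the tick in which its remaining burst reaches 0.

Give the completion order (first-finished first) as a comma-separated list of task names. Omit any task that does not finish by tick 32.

t=0: ready={A} → run A
t=1: ready={A,D,G} → run G
t=2: ready={A,B,D,G} → run G
t=3: ready={A,B,D,E,F,G} → run G
t=4: ready={A,B,D,E,F} → run E
t=5: ready={A,B,D,E,F} → run E
t=6: ready={A,B,D,E,F} → run E
t=7: ready={A,B,D,E,F} → run E
t=8: ready={A,B,D,E,F} → run E
t=9: ready={A,B,D,E,F} → run E
t=10: ready={A,B,D,E,F} → run E
t=11: ready={A,B,D,E,F} → run E
t=12: ready={A,B,D,F} → run D
t=13: ready={A,B,D,F} → run D
t=14: ready={A,B,D,F} → run D
t=15: ready={A,B,D,F} → run D
t=16: ready={A,B,F} → run B
t=17: ready={A,B,F} → run B
t=18: ready={A,B,F} → run B
t=19: ready={A,B,F} → run B
t=20: ready={A,B,F} → run B
t=21: ready={A,B,F} → run B
t=22: ready={A,F} → run F
t=23: ready={A,F} → run F
t=24: ready={A,F} → run F
t=25: ready={A,F} → run F
t=26: ready={A,F} → run F
t=27: ready={A} → run A
t=28: ready={A} → run A
t=29: ready={A} → run A
t=30: (idle)
t=31: (idle)
t=32: (idle)

completion order = G, E, D, B, F, A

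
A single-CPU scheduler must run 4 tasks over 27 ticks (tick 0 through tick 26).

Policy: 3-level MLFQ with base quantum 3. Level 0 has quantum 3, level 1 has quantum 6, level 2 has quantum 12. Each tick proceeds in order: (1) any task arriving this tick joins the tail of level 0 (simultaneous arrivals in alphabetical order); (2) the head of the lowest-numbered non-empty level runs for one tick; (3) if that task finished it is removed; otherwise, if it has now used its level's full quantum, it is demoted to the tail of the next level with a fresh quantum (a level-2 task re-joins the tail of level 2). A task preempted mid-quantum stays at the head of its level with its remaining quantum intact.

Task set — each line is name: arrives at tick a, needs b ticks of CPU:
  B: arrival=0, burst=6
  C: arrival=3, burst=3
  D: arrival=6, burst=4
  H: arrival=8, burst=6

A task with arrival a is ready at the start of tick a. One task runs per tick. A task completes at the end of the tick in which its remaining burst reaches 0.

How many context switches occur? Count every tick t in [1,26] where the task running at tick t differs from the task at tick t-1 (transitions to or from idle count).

t=0: L0/L1/L2 = B/-/- → run B
t=1: L0/L1/L2 = B/-/- → run B
t=2: L0/L1/L2 = B/-/- → run B
t=3: L0/L1/L2 = C/B/- → run C
t=4: L0/L1/L2 = C/B/- → run C
t=5: L0/L1/L2 = C/B/- → run C
t=6: L0/L1/L2 = D/B/- → run D
t=7: L0/L1/L2 = D/B/- → run D
t=8: L0/L1/L2 = DH/B/- → run D
t=9: L0/L1/L2 = H/BD/- → run H
t=10: L0/L1/L2 = H/BD/- → run H
t=11: L0/L1/L2 = H/BD/- → run H
t=12: L0/L1/L2 = -/BDH/- → run B
t=13: L0/L1/L2 = -/BDH/- → run B
t=14: L0/L1/L2 = -/BDH/- → run B
t=15: L0/L1/L2 = -/DH/- → run D
t=16: L0/L1/L2 = -/H/- → run H
t=17: L0/L1/L2 = -/H/- → run H
t=18: L0/L1/L2 = -/H/- → run H
t=19: (idle)
t=20: (idle)
t=21: (idle)
t=22: (idle)
t=23: (idle)
t=24: (idle)
t=25: (idle)
t=26: (idle)

context switches = 7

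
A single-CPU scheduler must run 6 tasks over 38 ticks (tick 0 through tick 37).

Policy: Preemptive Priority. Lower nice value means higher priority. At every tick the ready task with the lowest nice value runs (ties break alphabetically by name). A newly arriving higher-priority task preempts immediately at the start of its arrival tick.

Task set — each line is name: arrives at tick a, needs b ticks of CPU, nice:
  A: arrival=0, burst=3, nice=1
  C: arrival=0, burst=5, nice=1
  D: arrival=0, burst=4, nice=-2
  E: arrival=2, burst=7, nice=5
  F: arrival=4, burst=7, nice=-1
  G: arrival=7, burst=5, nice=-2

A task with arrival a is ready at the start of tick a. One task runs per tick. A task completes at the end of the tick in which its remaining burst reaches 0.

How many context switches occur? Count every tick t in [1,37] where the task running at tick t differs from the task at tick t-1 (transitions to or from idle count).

t=0: ready={A,C,D} → run D
t=1: ready={A,C,D} → run D
t=2: ready={A,C,D,E} → run D
t=3: ready={A,C,D,E} → run D
t=4: ready={A,C,E,F} → run F
t=5: ready={A,C,E,F} → run F
t=6: ready={A,C,E,F} → run F
t=7: ready={A,C,E,F,G} → run G
t=8: ready={A,C,E,F,G} → run G
t=9: ready={A,C,E,F,G} → run G
t=10: ready={A,C,E,F,G} → run G
t=11: ready={A,C,E,F,G} → run G
t=12: ready={A,C,E,F} → run F
t=13: ready={A,C,E,F} → run F
t=14: ready={A,C,E,F} → run F
t=15: ready={A,C,E,F} → run F
t=16: ready={A,C,E} → run A
t=17: ready={A,C,E} → run A
t=18: ready={A,C,E} → run A
t=19: ready={C,E} → run C
t=20: ready={C,E} → run C
t=21: ready={C,E} → run C
t=22: ready={C,E} → run C
t=23: ready={C,E} → run C
t=24: ready={E} → run E
t=25: ready={E} → run E
t=26: ready={E} → run E
t=27: ready={E} → run E
t=28: ready={E} → run E
t=29: ready={E} → run E
t=30: ready={E} → run E
t=31: (idle)
t=32: (idle)
t=33: (idle)
t=34: (idle)
t=35: (idle)
t=36: (idle)
t=37: (idle)

context switches = 7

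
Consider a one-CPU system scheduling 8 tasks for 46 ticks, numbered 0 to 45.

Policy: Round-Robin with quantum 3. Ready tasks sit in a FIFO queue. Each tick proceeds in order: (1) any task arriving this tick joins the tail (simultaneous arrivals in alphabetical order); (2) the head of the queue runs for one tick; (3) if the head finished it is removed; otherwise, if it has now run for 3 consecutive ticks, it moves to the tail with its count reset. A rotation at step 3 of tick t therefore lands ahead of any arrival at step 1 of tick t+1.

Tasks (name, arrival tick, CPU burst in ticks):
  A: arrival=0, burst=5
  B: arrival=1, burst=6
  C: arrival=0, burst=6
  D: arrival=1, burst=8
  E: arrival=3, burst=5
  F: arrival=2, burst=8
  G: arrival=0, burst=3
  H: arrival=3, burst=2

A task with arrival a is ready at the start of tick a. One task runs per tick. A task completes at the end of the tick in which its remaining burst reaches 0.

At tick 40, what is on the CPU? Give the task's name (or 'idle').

running at tick 40 = D

t=0: queue=[A,C,G] q_used=0 → run A
t=1: queue=[A,C,G,B,D] q_used=1 → run A
t=2: queue=[A,C,G,B,D,F] q_used=2 → run A
t=3: queue=[C,G,B,D,F,A,E,H] q_used=0 → run C
t=4: queue=[C,G,B,D,F,A,E,H] q_used=1 → run C
t=5: queue=[C,G,B,D,F,A,E,H] q_used=2 → run C
t=6: queue=[G,B,D,F,A,E,H,C] q_used=0 → run G
t=7: queue=[G,B,D,F,A,E,H,C] q_used=1 → run G
t=8: queue=[G,B,D,F,A,E,H,C] q_used=2 → run G
t=9: queue=[B,D,F,A,E,H,C] q_used=0 → run B
t=10: queue=[B,D,F,A,E,H,C] q_used=1 → run B
t=11: queue=[B,D,F,A,E,H,C] q_used=2 → run B
t=12: queue=[D,F,A,E,H,C,B] q_used=0 → run D
t=13: queue=[D,F,A,E,H,C,B] q_used=1 → run D
t=14: queue=[D,F,A,E,H,C,B] q_used=2 → run D
t=15: queue=[F,A,E,H,C,B,D] q_used=0 → run F
t=16: queue=[F,A,E,H,C,B,D] q_used=1 → run F
t=17: queue=[F,A,E,H,C,B,D] q_used=2 → run F
t=18: queue=[A,E,H,C,B,D,F] q_used=0 → run A
t=19: queue=[A,E,H,C,B,D,F] q_used=1 → run A
t=20: queue=[E,H,C,B,D,F] q_used=0 → run E
t=21: queue=[E,H,C,B,D,F] q_used=1 → run E
t=22: queue=[E,H,C,B,D,F] q_used=2 → run E
t=23: queue=[H,C,B,D,F,E] q_used=0 → run H
t=24: queue=[H,C,B,D,F,E] q_used=1 → run H
t=25: queue=[C,B,D,F,E] q_used=0 → run C
t=26: queue=[C,B,D,F,E] q_used=1 → run C
t=27: queue=[C,B,D,F,E] q_used=2 → run C
t=28: queue=[B,D,F,E] q_used=0 → run B
t=29: queue=[B,D,F,E] q_used=1 → run B
t=30: queue=[B,D,F,E] q_used=2 → run B
t=31: queue=[D,F,E] q_used=0 → run D
t=32: queue=[D,F,E] q_used=1 → run D
t=33: queue=[D,F,E] q_used=2 → run D
t=34: queue=[F,E,D] q_used=0 → run F
t=35: queue=[F,E,D] q_used=1 → run F
t=36: queue=[F,E,D] q_used=2 → run F
t=37: queue=[E,D,F] q_used=0 → run E
t=38: queue=[E,D,F] q_used=1 → run E
t=39: queue=[D,F] q_used=0 → run D
t=40: queue=[D,F] q_used=1 → run D
t=41: queue=[F] q_used=0 → run F
t=42: queue=[F] q_used=1 → run F
t=43: (idle)
t=44: (idle)
t=45: (idle)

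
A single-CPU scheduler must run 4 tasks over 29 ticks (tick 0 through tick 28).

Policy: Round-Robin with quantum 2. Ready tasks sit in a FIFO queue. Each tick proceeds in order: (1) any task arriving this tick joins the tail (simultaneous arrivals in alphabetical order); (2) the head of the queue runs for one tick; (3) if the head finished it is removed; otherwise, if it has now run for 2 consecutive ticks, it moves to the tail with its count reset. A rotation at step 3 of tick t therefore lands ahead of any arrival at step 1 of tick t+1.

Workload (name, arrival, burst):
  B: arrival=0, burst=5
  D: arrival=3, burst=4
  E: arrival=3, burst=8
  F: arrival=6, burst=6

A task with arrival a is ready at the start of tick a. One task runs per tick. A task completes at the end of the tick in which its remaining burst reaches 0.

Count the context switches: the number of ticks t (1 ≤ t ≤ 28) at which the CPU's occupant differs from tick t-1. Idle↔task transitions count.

t=0: queue=[B] q_used=0 → run B
t=1: queue=[B] q_used=1 → run B
t=2: queue=[B] q_used=0 → run B
t=3: queue=[B,D,E] q_used=1 → run B
t=4: queue=[D,E,B] q_used=0 → run D
t=5: queue=[D,E,B] q_used=1 → run D
t=6: queue=[E,B,D,F] q_used=0 → run E
t=7: queue=[E,B,D,F] q_used=1 → run E
t=8: queue=[B,D,F,E] q_used=0 → run B
t=9: queue=[D,F,E] q_used=0 → run D
t=10: queue=[D,F,E] q_used=1 → run D
t=11: queue=[F,E] q_used=0 → run F
t=12: queue=[F,E] q_used=1 → run F
t=13: queue=[E,F] q_used=0 → run E
t=14: queue=[E,F] q_used=1 → run E
t=15: queue=[F,E] q_used=0 → run F
t=16: queue=[F,E] q_used=1 → run F
t=17: queue=[E,F] q_used=0 → run E
t=18: queue=[E,F] q_used=1 → run E
t=19: queue=[F,E] q_used=0 → run F
t=20: queue=[F,E] q_used=1 → run F
t=21: queue=[E] q_used=0 → run E
t=22: queue=[E] q_used=1 → run E
t=23: (idle)
t=24: (idle)
t=25: (idle)
t=26: (idle)
t=27: (idle)
t=28: (idle)

context switches = 11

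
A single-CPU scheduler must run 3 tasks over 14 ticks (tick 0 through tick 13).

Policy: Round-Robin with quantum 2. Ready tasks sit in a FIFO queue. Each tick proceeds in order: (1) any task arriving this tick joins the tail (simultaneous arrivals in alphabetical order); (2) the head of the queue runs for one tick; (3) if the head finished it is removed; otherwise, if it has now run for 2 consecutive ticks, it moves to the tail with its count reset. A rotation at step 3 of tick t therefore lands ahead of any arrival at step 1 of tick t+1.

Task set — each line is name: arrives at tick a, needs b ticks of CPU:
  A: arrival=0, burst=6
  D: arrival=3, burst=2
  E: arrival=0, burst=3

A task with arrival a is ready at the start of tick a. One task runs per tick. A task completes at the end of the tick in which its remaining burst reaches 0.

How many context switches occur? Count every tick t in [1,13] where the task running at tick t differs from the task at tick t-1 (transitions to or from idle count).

t=0: queue=[A,E] q_used=0 → run A
t=1: queue=[A,E] q_used=1 → run A
t=2: queue=[E,A] q_used=0 → run E
t=3: queue=[E,A,D] q_used=1 → run E
t=4: queue=[A,D,E] q_used=0 → run A
t=5: queue=[A,D,E] q_used=1 → run A
t=6: queue=[D,E,A] q_used=0 → run D
t=7: queue=[D,E,A] q_used=1 → run D
t=8: queue=[E,A] q_used=0 → run E
t=9: queue=[A] q_used=0 → run A
t=10: queue=[A] q_used=1 → run A
t=11: (idle)
t=12: (idle)
t=13: (idle)

context switches = 6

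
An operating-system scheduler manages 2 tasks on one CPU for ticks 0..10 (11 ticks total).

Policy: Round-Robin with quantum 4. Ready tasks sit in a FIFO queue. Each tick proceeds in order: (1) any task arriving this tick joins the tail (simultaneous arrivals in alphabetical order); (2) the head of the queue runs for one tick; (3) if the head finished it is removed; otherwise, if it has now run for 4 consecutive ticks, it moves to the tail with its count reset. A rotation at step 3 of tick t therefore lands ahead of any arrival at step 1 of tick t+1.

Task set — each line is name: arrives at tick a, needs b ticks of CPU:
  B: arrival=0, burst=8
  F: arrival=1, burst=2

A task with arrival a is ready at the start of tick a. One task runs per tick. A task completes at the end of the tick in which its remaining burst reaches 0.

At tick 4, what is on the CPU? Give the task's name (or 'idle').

t=0: queue=[B] q_used=0 → run B
t=1: queue=[B,F] q_used=1 → run B
t=2: queue=[B,F] q_used=2 → run B
t=3: queue=[B,F] q_used=3 → run B
t=4: queue=[F,B] q_used=0 → run F
t=5: queue=[F,B] q_used=1 → run F
t=6: queue=[B] q_used=0 → run B
t=7: queue=[B] q_used=1 → run B
t=8: queue=[B] q_used=2 → run B
t=9: queue=[B] q_used=3 → run B
t=10: (idle)

running at tick 4 = F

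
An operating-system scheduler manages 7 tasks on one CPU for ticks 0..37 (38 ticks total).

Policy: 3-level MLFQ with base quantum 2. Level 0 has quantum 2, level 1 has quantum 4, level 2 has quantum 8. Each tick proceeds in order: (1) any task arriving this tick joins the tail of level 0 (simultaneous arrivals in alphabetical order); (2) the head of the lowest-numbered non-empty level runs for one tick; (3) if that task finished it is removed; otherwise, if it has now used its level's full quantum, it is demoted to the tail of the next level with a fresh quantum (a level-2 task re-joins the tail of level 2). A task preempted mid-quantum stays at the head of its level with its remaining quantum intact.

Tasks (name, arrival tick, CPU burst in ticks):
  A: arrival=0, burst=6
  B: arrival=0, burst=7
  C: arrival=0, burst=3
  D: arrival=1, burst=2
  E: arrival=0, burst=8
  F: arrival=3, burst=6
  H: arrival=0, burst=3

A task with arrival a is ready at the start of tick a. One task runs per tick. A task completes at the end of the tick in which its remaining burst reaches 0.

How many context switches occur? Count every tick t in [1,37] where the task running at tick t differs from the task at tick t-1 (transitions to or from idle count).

context switches = 15

t=0: L0/L1/L2 = ABCEH/-/- → run A
t=1: L0/L1/L2 = ABCEHD/-/- → run A
t=2: L0/L1/L2 = BCEHD/A/- → run B
t=3: L0/L1/L2 = BCEHDF/A/- → run B
t=4: L0/L1/L2 = CEHDF/AB/- → run C
t=5: L0/L1/L2 = CEHDF/AB/- → run C
t=6: L0/L1/L2 = EHDF/ABC/- → run E
t=7: L0/L1/L2 = EHDF/ABC/- → run E
t=8: L0/L1/L2 = HDF/ABCE/- → run H
t=9: L0/L1/L2 = HDF/ABCE/- → run H
t=10: L0/L1/L2 = DF/ABCEH/- → run D
t=11: L0/L1/L2 = DF/ABCEH/- → run D
t=12: L0/L1/L2 = F/ABCEH/- → run F
t=13: L0/L1/L2 = F/ABCEH/- → run F
t=14: L0/L1/L2 = -/ABCEHF/- → run A
t=15: L0/L1/L2 = -/ABCEHF/- → run A
t=16: L0/L1/L2 = -/ABCEHF/- → run A
t=17: L0/L1/L2 = -/ABCEHF/- → run A
t=18: L0/L1/L2 = -/BCEHF/- → run B
t=19: L0/L1/L2 = -/BCEHF/- → run B
t=20: L0/L1/L2 = -/BCEHF/- → run B
t=21: L0/L1/L2 = -/BCEHF/- → run B
t=22: L0/L1/L2 = -/CEHF/B → run C
t=23: L0/L1/L2 = -/EHF/B → run E
t=24: L0/L1/L2 = -/EHF/B → run E
t=25: L0/L1/L2 = -/EHF/B → run E
t=26: L0/L1/L2 = -/EHF/B → run E
t=27: L0/L1/L2 = -/HF/BE → run H
t=28: L0/L1/L2 = -/F/BE → run F
t=29: L0/L1/L2 = -/F/BE → run F
t=30: L0/L1/L2 = -/F/BE → run F
t=31: L0/L1/L2 = -/F/BE → run F
t=32: L0/L1/L2 = -/-/BE → run B
t=33: L0/L1/L2 = -/-/E → run E
t=34: L0/L1/L2 = -/-/E → run E
t=35: (idle)
t=36: (idle)
t=37: (idle)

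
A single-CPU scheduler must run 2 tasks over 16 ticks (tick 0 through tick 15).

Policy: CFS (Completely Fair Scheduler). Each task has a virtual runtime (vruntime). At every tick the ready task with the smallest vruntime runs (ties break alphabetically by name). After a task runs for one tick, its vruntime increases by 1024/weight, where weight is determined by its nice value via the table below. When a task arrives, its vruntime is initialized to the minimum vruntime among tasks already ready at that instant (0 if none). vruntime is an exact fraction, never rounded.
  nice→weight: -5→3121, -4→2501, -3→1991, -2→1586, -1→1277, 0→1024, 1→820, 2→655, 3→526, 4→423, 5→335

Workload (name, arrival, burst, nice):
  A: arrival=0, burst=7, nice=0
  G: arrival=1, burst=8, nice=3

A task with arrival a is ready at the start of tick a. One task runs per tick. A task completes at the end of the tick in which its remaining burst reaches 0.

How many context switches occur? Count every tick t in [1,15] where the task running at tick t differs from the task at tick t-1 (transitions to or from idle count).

t=0: vr[A=0] → run A
t=1: vr[A=1 G=1] → run A
t=2: vr[A=2 G=1] → run G
t=3: vr[A=2 G=775/263] → run A
t=4: vr[A=3 G=775/263] → run G
t=5: vr[A=3 G=1287/263] → run A
t=6: vr[A=4 G=1287/263] → run A
t=7: vr[A=5 G=1287/263] → run G
t=8: vr[A=5 G=1799/263] → run A
t=9: vr[A=6 G=1799/263] → run A
t=10: vr[G=1799/263] → run G
t=11: vr[G=2311/263] → run G
t=12: vr[G=2823/263] → run G
t=13: vr[G=3335/263] → run G
t=14: vr[G=3847/263] → run G
t=15: (idle)

context switches = 8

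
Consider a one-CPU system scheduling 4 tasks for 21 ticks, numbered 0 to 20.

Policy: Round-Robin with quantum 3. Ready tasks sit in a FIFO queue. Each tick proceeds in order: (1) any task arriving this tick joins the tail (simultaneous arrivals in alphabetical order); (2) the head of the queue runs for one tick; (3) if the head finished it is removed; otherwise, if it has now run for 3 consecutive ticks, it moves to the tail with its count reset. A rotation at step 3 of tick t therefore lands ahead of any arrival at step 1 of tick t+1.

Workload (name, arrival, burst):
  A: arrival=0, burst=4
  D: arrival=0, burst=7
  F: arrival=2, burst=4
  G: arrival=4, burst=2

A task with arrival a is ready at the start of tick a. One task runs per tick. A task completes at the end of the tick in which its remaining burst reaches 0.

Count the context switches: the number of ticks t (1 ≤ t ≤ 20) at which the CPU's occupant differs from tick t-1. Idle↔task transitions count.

t=0: queue=[A,D] q_used=0 → run A
t=1: queue=[A,D] q_used=1 → run A
t=2: queue=[A,D,F] q_used=2 → run A
t=3: queue=[D,F,A] q_used=0 → run D
t=4: queue=[D,F,A,G] q_used=1 → run D
t=5: queue=[D,F,A,G] q_used=2 → run D
t=6: queue=[F,A,G,D] q_used=0 → run F
t=7: queue=[F,A,G,D] q_used=1 → run F
t=8: queue=[F,A,G,D] q_used=2 → run F
t=9: queue=[A,G,D,F] q_used=0 → run A
t=10: queue=[G,D,F] q_used=0 → run G
t=11: queue=[G,D,F] q_used=1 → run G
t=12: queue=[D,F] q_used=0 → run D
t=13: queue=[D,F] q_used=1 → run D
t=14: queue=[D,F] q_used=2 → run D
t=15: queue=[F,D] q_used=0 → run F
t=16: queue=[D] q_used=0 → run D
t=17: (idle)
t=18: (idle)
t=19: (idle)
t=20: (idle)

context switches = 8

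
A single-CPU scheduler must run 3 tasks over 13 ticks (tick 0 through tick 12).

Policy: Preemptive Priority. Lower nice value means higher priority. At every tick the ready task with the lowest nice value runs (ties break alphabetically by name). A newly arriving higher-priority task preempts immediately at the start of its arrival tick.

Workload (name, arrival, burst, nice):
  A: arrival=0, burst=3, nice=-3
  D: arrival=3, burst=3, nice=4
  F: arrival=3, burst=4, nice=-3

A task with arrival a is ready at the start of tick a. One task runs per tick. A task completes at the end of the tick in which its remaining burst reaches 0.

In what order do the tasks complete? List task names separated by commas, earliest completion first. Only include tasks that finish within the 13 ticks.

completion order = A, F, D

t=0: ready={A} → run A
t=1: ready={A} → run A
t=2: ready={A} → run A
t=3: ready={D,F} → run F
t=4: ready={D,F} → run F
t=5: ready={D,F} → run F
t=6: ready={D,F} → run F
t=7: ready={D} → run D
t=8: ready={D} → run D
t=9: ready={D} → run D
t=10: (idle)
t=11: (idle)
t=12: (idle)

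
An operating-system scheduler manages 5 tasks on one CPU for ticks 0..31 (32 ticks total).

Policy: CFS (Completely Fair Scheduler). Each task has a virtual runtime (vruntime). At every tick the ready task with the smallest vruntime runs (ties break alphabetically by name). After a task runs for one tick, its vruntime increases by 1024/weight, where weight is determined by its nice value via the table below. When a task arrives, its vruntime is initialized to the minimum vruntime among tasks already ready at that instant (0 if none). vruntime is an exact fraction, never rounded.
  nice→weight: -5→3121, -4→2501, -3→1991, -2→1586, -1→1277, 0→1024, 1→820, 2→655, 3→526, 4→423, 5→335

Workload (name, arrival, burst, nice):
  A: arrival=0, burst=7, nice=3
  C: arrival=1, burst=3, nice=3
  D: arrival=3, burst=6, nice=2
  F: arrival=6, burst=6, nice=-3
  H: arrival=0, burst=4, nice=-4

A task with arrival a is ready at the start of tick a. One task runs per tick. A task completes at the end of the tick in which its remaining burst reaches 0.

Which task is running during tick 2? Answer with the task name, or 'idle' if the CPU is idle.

running at tick 2 = H

t=0: vr[A=0 H=0] → run A
t=1: vr[A=512/263 C=0 H=0] → run C
t=2: vr[A=512/263 C=512/263 H=0] → run H
t=3: vr[A=512/263 C=512/263 D=1024/2501 H=1024/2501] → run D
t=4: vr[A=512/263 C=512/263 D=3231744/1638155 H=1024/2501] → run H
t=5: vr[A=512/263 C=512/263 D=3231744/1638155 H=2048/2501] → run H
t=6: vr[A=512/263 C=512/263 D=3231744/1638155 F=3072/2501 H=3072/2501] → run F
t=7: vr[A=512/263 C=512/263 D=3231744/1638155 F=8677376/4979491 H=3072/2501] → run H
t=8: vr[A=512/263 C=512/263 D=3231744/1638155 F=8677376/4979491] → run F
t=9: vr[A=512/263 C=512/263 D=3231744/1638155 F=11238400/4979491] → run A
t=10: vr[A=1024/263 C=512/263 D=3231744/1638155 F=11238400/4979491] → run C
t=11: vr[A=1024/263 C=1024/263 D=3231744/1638155 F=11238400/4979491] → run D
t=12: vr[A=1024/263 C=1024/263 D=5792768/1638155 F=11238400/4979491] → run F
t=13: vr[A=1024/263 C=1024/263 D=5792768/1638155 F=13799424/4979491] → run F
t=14: vr[A=1024/263 C=1024/263 D=5792768/1638155 F=16360448/4979491] → run F
t=15: vr[A=1024/263 C=1024/263 D=5792768/1638155 F=18921472/4979491] → run D
t=16: vr[A=1024/263 C=1024/263 D=8353792/1638155 F=18921472/4979491] → run F
t=17: vr[A=1024/263 C=1024/263 D=8353792/1638155] → run A
t=18: vr[A=1536/263 C=1024/263 D=8353792/1638155] → run C
t=19: vr[A=1536/263 D=8353792/1638155] → run D
t=20: vr[A=1536/263 D=10914816/1638155] → run A
t=21: vr[A=2048/263 D=10914816/1638155] → run D
t=22: vr[A=2048/263 D=2695168/327631] → run A
t=23: vr[A=2560/263 D=2695168/327631] → run D
t=24: vr[A=2560/263] → run A
t=25: vr[A=3072/263] → run A
t=26: (idle)
t=27: (idle)
t=28: (idle)
t=29: (idle)
t=30: (idle)
t=31: (idle)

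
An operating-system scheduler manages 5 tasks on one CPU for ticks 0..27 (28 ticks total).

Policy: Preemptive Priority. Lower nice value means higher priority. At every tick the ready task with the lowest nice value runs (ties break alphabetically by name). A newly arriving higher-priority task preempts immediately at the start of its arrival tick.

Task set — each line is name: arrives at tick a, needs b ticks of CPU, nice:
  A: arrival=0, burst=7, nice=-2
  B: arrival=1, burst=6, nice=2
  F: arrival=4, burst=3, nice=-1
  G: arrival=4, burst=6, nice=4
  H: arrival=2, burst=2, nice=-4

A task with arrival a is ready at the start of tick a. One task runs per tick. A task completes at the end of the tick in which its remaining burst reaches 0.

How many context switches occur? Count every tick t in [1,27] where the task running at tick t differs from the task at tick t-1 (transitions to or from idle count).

t=0: ready={A} → run A
t=1: ready={A,B} → run A
t=2: ready={A,B,H} → run H
t=3: ready={A,B,H} → run H
t=4: ready={A,B,F,G} → run A
t=5: ready={A,B,F,G} → run A
t=6: ready={A,B,F,G} → run A
t=7: ready={A,B,F,G} → run A
t=8: ready={A,B,F,G} → run A
t=9: ready={B,F,G} → run F
t=10: ready={B,F,G} → run F
t=11: ready={B,F,G} → run F
t=12: ready={B,G} → run B
t=13: ready={B,G} → run B
t=14: ready={B,G} → run B
t=15: ready={B,G} → run B
t=16: ready={B,G} → run B
t=17: ready={B,G} → run B
t=18: ready={G} → run G
t=19: ready={G} → run G
t=20: ready={G} → run G
t=21: ready={G} → run G
t=22: ready={G} → run G
t=23: ready={G} → run G
t=24: (idle)
t=25: (idle)
t=26: (idle)
t=27: (idle)

context switches = 6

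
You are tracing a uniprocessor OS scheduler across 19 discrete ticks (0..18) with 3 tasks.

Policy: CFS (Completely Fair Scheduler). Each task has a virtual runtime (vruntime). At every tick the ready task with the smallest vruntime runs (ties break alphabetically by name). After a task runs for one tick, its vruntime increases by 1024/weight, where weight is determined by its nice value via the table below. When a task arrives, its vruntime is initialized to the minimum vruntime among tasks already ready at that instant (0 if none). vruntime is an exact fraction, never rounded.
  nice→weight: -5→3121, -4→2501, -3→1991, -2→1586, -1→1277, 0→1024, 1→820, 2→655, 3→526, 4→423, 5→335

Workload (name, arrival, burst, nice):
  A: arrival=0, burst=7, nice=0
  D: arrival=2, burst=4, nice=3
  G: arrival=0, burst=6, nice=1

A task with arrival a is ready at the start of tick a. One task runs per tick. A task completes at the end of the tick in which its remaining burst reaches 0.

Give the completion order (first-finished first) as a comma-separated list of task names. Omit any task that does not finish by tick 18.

t=0: vr[A=0 G=0] → run A
t=1: vr[A=1 G=0] → run G
t=2: vr[A=1 D=1 G=256/205] → run A
t=3: vr[A=2 D=1 G=256/205] → run D
t=4: vr[A=2 D=775/263 G=256/205] → run G
t=5: vr[A=2 D=775/263 G=512/205] → run A
t=6: vr[A=3 D=775/263 G=512/205] → run G
t=7: vr[A=3 D=775/263 G=768/205] → run D
t=8: vr[A=3 D=1287/263 G=768/205] → run A
t=9: vr[A=4 D=1287/263 G=768/205] → run G
t=10: vr[A=4 D=1287/263 G=1024/205] → run A
t=11: vr[A=5 D=1287/263 G=1024/205] → run D
t=12: vr[A=5 D=1799/263 G=1024/205] → run G
t=13: vr[A=5 D=1799/263 G=256/41] → run A
t=14: vr[A=6 D=1799/263 G=256/41] → run A
t=15: vr[D=1799/263 G=256/41] → run G
t=16: vr[D=1799/263] → run D
t=17: (idle)
t=18: (idle)

completion order = A, G, D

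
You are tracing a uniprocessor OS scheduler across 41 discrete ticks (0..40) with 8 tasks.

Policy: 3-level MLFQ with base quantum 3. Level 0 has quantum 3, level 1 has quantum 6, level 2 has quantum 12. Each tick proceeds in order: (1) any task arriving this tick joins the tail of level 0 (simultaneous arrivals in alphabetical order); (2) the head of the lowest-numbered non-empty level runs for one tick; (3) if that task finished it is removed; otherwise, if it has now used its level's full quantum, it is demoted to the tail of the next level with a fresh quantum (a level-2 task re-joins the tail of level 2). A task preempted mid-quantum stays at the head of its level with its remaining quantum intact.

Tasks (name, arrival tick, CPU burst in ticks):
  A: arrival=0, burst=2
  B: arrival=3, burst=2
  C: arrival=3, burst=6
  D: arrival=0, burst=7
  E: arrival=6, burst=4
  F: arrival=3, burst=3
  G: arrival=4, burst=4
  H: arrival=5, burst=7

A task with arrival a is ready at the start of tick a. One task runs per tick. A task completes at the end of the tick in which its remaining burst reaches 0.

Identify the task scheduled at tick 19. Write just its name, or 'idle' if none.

t=0: L0/L1/L2 = AD/-/- → run A
t=1: L0/L1/L2 = AD/-/- → run A
t=2: L0/L1/L2 = D/-/- → run D
t=3: L0/L1/L2 = DBCF/-/- → run D
t=4: L0/L1/L2 = DBCFG/-/- → run D
t=5: L0/L1/L2 = BCFGH/D/- → run B
t=6: L0/L1/L2 = BCFGHE/D/- → run B
t=7: L0/L1/L2 = CFGHE/D/- → run C
t=8: L0/L1/L2 = CFGHE/D/- → run C
t=9: L0/L1/L2 = CFGHE/D/- → run C
t=10: L0/L1/L2 = FGHE/DC/- → run F
t=11: L0/L1/L2 = FGHE/DC/- → run F
t=12: L0/L1/L2 = FGHE/DC/- → run F
t=13: L0/L1/L2 = GHE/DC/- → run G
t=14: L0/L1/L2 = GHE/DC/- → run G
t=15: L0/L1/L2 = GHE/DC/- → run G
t=16: L0/L1/L2 = HE/DCG/- → run H
t=17: L0/L1/L2 = HE/DCG/- → run H
t=18: L0/L1/L2 = HE/DCG/- → run H
t=19: L0/L1/L2 = E/DCGH/- → run E
t=20: L0/L1/L2 = E/DCGH/- → run E
t=21: L0/L1/L2 = E/DCGH/- → run E
t=22: L0/L1/L2 = -/DCGHE/- → run D
t=23: L0/L1/L2 = -/DCGHE/- → run D
t=24: L0/L1/L2 = -/DCGHE/- → run D
t=25: L0/L1/L2 = -/DCGHE/- → run D
t=26: L0/L1/L2 = -/CGHE/- → run C
t=27: L0/L1/L2 = -/CGHE/- → run C
t=28: L0/L1/L2 = -/CGHE/- → run C
t=29: L0/L1/L2 = -/GHE/- → run G
t=30: L0/L1/L2 = -/HE/- → run H
t=31: L0/L1/L2 = -/HE/- → run H
t=32: L0/L1/L2 = -/HE/- → run H
t=33: L0/L1/L2 = -/HE/- → run H
t=34: L0/L1/L2 = -/E/- → run E
t=35: (idle)
t=36: (idle)
t=37: (idle)
t=38: (idle)
t=39: (idle)
t=40: (idle)

running at tick 19 = E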